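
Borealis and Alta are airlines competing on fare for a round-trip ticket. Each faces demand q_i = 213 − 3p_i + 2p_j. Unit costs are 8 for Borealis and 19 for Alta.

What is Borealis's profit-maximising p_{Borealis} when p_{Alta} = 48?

55.5

Borealis's profit: π = (p_{Borealis} − 8)(213 − 3p_{Borealis} + 2p_{Alta}).
∂π/∂p_{Borealis} = 237 − 6p_{Borealis} + 2p_{Alta} = 0 ⇒ p_{Borealis} = 39.5 + (1/3)p_{Alta}.
At p_{Alta} = 48: p_{Borealis} = 39.5 + (1/3)·48 = 55.5.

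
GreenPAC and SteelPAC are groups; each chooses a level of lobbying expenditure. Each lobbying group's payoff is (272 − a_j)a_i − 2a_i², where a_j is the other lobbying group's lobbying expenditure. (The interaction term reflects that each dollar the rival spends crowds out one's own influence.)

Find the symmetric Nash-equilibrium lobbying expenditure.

54.4

GreenPAC's payoff is (272 − a_S)a_G − 2a_G².
∂π/∂a_G = 272 − a_S − 4a_G = 0, so a_G = 68 − 0.25a_S.
Setting a_G = a_S in the reaction function: a_G = 68 − 0.25a_G, so a_G = 68 / 1.25 = 54.4.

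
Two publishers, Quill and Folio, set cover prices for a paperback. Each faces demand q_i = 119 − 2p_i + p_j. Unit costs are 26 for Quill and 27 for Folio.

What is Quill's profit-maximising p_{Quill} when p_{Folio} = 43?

Quill's profit: π = (p_{Quill} − 26)(119 − 2p_{Quill} + p_{Folio}).
∂π/∂p_{Quill} = 171 − 4p_{Quill} + p_{Folio} = 0 ⇒ p_{Quill} = 42.75 + 0.25p_{Folio}.
At p_{Folio} = 43: p_{Quill} = 42.75 + 0.25·43 = 53.5.

53.5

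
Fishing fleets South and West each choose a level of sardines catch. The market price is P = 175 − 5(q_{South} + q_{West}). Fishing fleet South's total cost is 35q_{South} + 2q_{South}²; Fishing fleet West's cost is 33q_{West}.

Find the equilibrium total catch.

17.2

Fishing fleet South's profit: π = q_{South}(175 − 5(q_{South} + q_{West})) − 35q_{South} − 2q_{South}².
∂π/∂q_{South} = 140 − 14q_{South} − 5q_{West} = 0, so q_{South} = 10 − (5/14)q_{West}.
For West: ∂π/∂q_{West} = 142 − 10q_{West} − 5q_{South} = 0 ⇒ q_{West} = 14.2 − 0.5q_{South}.
Plugging q_{West} into South's best response: q_{South} = 10 − (5/14)(14.2 − 0.5q_{South}) ⇒ (23/28)q_{South} = 69/14, so q_{South} = 6.
Then q_{West} = 14.2 − 0.5·6 = 11.2.
Total catch: 6 + 11.2 = 17.2.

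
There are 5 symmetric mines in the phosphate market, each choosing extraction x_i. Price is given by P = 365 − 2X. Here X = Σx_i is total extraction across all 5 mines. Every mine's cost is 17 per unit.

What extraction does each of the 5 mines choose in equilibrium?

A representative mine's profit is π_i = x_i(365 − 2X) − 17x_i, with X = x_i + Σ_{j≠i} x_j.
First-order condition: 348 − 4x_i − 2Σ_{j≠i} x_j = 0.
In a symmetric equilibrium every mine chooses the same x, so Σ_{j≠i} x_j = 4x. The condition becomes 348 − 12x = 0, giving x = 348/12 = 29.

29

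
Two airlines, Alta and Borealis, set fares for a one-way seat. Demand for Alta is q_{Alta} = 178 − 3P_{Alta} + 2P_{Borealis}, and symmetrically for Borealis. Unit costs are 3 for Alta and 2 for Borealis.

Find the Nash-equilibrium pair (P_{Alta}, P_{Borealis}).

46.5625, 46.1875

Alta's profit: π = (P_{Alta} − 3)(178 − 3P_{Alta} + 2P_{Borealis}).
∂π/∂P_{Alta} = 187 − 6P_{Alta} + 2P_{Borealis} = 0 ⇒ P_{Alta} = 187/6 + (1/3)P_{Borealis}.
Similarly P_{Borealis} = 92/3 + (1/3)P_{Alta}.
Substituting the second reaction function into the first: P_{Alta} = 187/6 + (1/3)(92/3 + (1/3)P_{Alta}), which gives (8/9)P_{Alta} = 745/18 ⇒ P_{Alta} = 46.5625.
Then P_{Borealis} = 92/3 + (1/3)·46.5625 = 46.1875.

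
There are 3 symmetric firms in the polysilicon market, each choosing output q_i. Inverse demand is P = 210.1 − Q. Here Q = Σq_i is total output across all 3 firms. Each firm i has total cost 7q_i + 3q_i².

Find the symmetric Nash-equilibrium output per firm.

A representative firm's profit is π_i = q_i(210.1 − Q) − 7q_i − 3q_i², with Q = q_i + Σ_{j≠i} q_j.
First-order condition: 203.1 − 8q_i − Σ_{j≠i} q_j = 0.
Imposing symmetry (q_j = q for all j) turns Σ_{j≠i} q_j into 2q, so 203.1 = 10q and q = 20.31.

20.31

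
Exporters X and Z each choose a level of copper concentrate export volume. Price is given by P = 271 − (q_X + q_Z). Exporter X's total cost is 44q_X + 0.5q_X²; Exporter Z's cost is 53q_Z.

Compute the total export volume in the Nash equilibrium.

132.6

Exporter X's profit: π = q_X(271 − (q_X + q_Z)) − 44q_X − 0.5q_X².
∂π/∂q_X = 227 − 3q_X − q_Z = 0, so q_X = 227/3 − (1/3)q_Z.
For Z: ∂π/∂q_Z = 218 − 2q_Z − q_X = 0 ⇒ q_Z = 109 − 0.5q_X.
Solving the two reaction functions simultaneously: (1 − (−1/3)(−0.5))q_X = 227/3 − (1/3)·109, so (5/6)q_X = 118/3 and q_X = 47.2.
Then q_Z = 109 − 0.5·47.2 = 85.4.
Total export volume: 47.2 + 85.4 = 132.6.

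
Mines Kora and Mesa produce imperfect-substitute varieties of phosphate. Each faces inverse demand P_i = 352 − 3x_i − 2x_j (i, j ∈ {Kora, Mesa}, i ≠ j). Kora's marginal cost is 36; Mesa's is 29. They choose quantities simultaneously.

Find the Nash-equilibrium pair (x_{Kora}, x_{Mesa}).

Mine Kora's profit: π = x_{Kora}(352 − 3x_{Kora} − 2x_{Mesa}) − 36x_{Kora}.
∂π/∂x_{Kora} = 316 − 6x_{Kora} − 2x_{Mesa} = 0 ⇒ x_{Kora} = 158/3 − (1/3)x_{Mesa}.
Similarly x_{Mesa} = 323/6 − (1/3)x_{Kora}.
Plugging x_{Mesa} into Kora's best response: x_{Kora} = 158/3 − (1/3)(323/6 − (1/3)x_{Kora}) ⇒ (8/9)x_{Kora} = 625/18, so x_{Kora} = 39.0625.
Then x_{Mesa} = 323/6 − (1/3)·39.0625 = 40.8125.

39.0625, 40.8125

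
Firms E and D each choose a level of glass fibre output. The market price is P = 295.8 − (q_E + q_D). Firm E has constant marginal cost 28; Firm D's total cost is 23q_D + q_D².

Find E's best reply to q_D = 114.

Firm E's profit: π = q_E(295.8 − (q_E + q_D)) − 28q_E.
∂π/∂q_E = 267.8 − 2q_E − q_D = 0, so q_E = 133.9 − 0.5q_D.
At q_D = 114: q_E = 133.9 − 0.5·114 = 76.9.

76.9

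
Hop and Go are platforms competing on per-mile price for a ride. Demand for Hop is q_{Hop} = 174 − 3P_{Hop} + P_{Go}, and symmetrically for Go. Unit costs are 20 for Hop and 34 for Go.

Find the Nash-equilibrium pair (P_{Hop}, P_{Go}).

Hop's profit: π = (P_{Hop} − 20)(174 − 3P_{Hop} + P_{Go}).
∂π/∂P_{Hop} = 234 − 6P_{Hop} + P_{Go} = 0 ⇒ P_{Hop} = 39 + (1/6)P_{Go}.
Similarly P_{Go} = 46 + (1/6)P_{Hop}.
Plugging P_{Go} into Hop's best response: P_{Hop} = 39 + (1/6)(46 + (1/6)P_{Hop}) ⇒ (35/36)P_{Hop} = 140/3, so P_{Hop} = 48.
Then P_{Go} = 46 + (1/6)·48 = 54.

48, 54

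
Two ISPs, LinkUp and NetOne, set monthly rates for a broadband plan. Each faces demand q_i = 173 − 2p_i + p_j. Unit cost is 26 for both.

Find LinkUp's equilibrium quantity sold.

LinkUp's profit: π = (p_{LinkUp} − 26)(173 − 2p_{LinkUp} + p_{NetOne}).
∂π/∂p_{LinkUp} = 225 − 4p_{LinkUp} + p_{NetOne} = 0 ⇒ p_{LinkUp} = 56.25 + 0.25p_{NetOne}.
By symmetry p_{NetOne} = p_{LinkUp}; substituting into the reaction function, 0.75p_{LinkUp} = 56.25 and p_{LinkUp} = 75.
q_{LinkUp} = 173 − 2·75 + 75 = 98.

98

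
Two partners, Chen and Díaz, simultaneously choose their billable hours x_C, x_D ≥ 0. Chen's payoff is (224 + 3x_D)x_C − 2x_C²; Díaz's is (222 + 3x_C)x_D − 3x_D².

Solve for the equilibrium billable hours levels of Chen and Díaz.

134, 104

Expanding Chen's payoff: 224x_C + 3x_Dx_C − 2x_C².
∂π/∂x_C = 224 + 3x_D − 4x_C = 0, so x_C = 56 + 0.75x_D.
Likewise for Díaz: x_D = 37 + 0.5x_C.
Substituting the second reaction function into the first: x_C = 56 + 0.75(37 + 0.5x_C), which gives 0.625x_C = 83.75 ⇒ x_C = 134.
Then x_D = 37 + 0.5·134 = 104.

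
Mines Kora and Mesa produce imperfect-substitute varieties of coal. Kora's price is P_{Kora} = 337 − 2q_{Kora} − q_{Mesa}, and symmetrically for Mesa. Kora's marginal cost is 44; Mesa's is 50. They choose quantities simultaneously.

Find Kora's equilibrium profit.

6962

Mine Kora's profit: π = q_{Kora}(337 − 2q_{Kora} − q_{Mesa}) − 44q_{Kora}.
∂π/∂q_{Kora} = 293 − 4q_{Kora} − q_{Mesa} = 0 ⇒ q_{Kora} = 73.25 − 0.25q_{Mesa}.
Similarly q_{Mesa} = 71.75 − 0.25q_{Kora}.
Substituting the second reaction function into the first: q_{Kora} = 73.25 − 0.25(71.75 − 0.25q_{Kora}), which gives 0.9375q_{Kora} = 55.3125 ⇒ q_{Kora} = 59.
Then q_{Mesa} = 71.75 − 0.25·59 = 57.
P_{Kora} = 337 − 2·59 − 57 = 162.
Profit = (162 − 44)·59 = 6962.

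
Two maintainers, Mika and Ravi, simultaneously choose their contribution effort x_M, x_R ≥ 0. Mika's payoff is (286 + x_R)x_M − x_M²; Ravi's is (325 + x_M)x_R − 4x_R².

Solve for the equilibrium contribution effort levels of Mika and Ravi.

Expanding Mika's payoff: 286x_M + x_Rx_M − x_M².
∂π/∂x_M = 286 + x_R − 2x_M = 0, so x_M = 143 + 0.5x_R.
Likewise for Ravi: x_R = 40.625 + 0.125x_M.
Substituting the second reaction function into the first: x_M = 143 + 0.5(40.625 + 0.125x_M), which gives 0.9375x_M = 163.3125 ⇒ x_M = 174.2.
Then x_R = 40.625 + 0.125·174.2 = 62.4.

174.2, 62.4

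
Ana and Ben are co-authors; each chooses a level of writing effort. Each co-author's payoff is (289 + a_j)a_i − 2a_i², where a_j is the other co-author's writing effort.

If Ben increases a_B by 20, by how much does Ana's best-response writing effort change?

5

Ana's payoff is (289 + a_B)a_A − 2a_A².
∂π/∂a_A = 289 + a_B − 4a_A = 0, so a_A = 72.25 + 0.25a_B.
The reaction-function slope is 0.25, so a 20-unit rise in a_B moves a_A by 0.25 × 20 = 5. Ana's best response rises — the actions are strategic complements.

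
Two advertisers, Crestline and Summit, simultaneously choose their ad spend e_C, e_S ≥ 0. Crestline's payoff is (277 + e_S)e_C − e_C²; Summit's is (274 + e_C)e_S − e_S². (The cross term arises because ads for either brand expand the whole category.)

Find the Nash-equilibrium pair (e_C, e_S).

Expanding Crestline's payoff: 277e_C + e_Se_C − e_C².
∂π/∂e_C = 277 + e_S − 2e_C = 0, so e_C = 138.5 + 0.5e_S.
Likewise for Summit: e_S = 137 + 0.5e_C.
Plugging e_S into Crestline's best response: e_C = 138.5 + 0.5(137 + 0.5e_C) ⇒ 0.75e_C = 207, so e_C = 276.
Then e_S = 137 + 0.5·276 = 275.

276, 275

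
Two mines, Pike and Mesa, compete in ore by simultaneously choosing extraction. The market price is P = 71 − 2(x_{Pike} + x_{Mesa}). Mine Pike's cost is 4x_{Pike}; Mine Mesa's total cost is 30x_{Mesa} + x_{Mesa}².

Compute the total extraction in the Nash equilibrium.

Mine Pike's profit: π = x_{Pike}(71 − 2(x_{Pike} + x_{Mesa})) − 4x_{Pike}.
∂π/∂x_{Pike} = 67 − 4x_{Pike} − 2x_{Mesa} = 0, so x_{Pike} = 16.75 − 0.5x_{Mesa}.
For Mesa: ∂π/∂x_{Mesa} = 41 − 6x_{Mesa} − 2x_{Pike} = 0 ⇒ x_{Mesa} = 41/6 − (1/3)x_{Pike}.
Plugging x_{Mesa} into Pike's best response: x_{Pike} = 16.75 − 0.5(41/6 − (1/3)x_{Pike}) ⇒ (5/6)x_{Pike} = 40/3, so x_{Pike} = 16.
Then x_{Mesa} = 41/6 − (1/3)·16 = 1.5.
Total extraction: 16 + 1.5 = 17.5.

17.5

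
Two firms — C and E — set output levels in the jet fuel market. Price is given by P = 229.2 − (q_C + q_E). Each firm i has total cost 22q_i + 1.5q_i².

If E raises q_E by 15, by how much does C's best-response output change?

-3

Firm C's profit: π = q_C(229.2 − (q_C + q_E)) − 22q_C − 1.5q_C².
∂π/∂q_C = 207.2 − 5q_C − q_E = 0, so q_C = 41.44 − 0.2q_E.
The reaction-function slope is −0.2, so a 15-unit rise in q_E moves q_C by −0.2 × 15 = −3. C's best response falls — the actions are strategic substitutes.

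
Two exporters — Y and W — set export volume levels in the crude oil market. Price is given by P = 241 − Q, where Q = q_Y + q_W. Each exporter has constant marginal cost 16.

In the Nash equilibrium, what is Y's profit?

Exporter Y's profit: π = q_Y(241 − (q_Y + q_W)) − 16q_Y.
∂π/∂q_Y = 225 − 2q_Y − q_W = 0, so q_Y = 112.5 − 0.5q_W.
Setting q_Y = q_W in the reaction function: q_Y = 112.5 − 0.5q_Y, so q_Y = 112.5 / 1.5 = 75.
Price P = 241 − 150 = 91.
Y's profit: (91 − 16)·75 = 5625.

5625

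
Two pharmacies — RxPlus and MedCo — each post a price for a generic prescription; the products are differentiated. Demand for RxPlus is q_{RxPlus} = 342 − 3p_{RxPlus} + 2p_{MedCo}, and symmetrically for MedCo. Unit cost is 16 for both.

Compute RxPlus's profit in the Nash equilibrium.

19926.75

RxPlus's profit: π = (p_{RxPlus} − 16)(342 − 3p_{RxPlus} + 2p_{MedCo}).
∂π/∂p_{RxPlus} = 390 − 6p_{RxPlus} + 2p_{MedCo} = 0 ⇒ p_{RxPlus} = 65 + (1/3)p_{MedCo}.
The game is symmetric, so in equilibrium p_{MedCo} = p_{RxPlus}: the reaction function gives (2/3)p_{RxPlus} = 65, hence p_{RxPlus} = 97.5.
q_{RxPlus} = 342 − 3·97.5 + 2·97.5 = 244.5.
Profit = (97.5 − 16)·244.5 = 19926.75.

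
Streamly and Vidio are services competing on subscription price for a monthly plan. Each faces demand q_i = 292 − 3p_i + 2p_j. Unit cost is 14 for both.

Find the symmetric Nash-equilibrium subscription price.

Streamly's profit: π = (p_{Streamly} − 14)(292 − 3p_{Streamly} + 2p_{Vidio}).
∂π/∂p_{Streamly} = 334 − 6p_{Streamly} + 2p_{Vidio} = 0 ⇒ p_{Streamly} = 167/3 + (1/3)p_{Vidio}.
By symmetry p_{Vidio} = p_{Streamly}; substituting into the reaction function, (2/3)p_{Streamly} = 167/3 and p_{Streamly} = 83.5.

83.5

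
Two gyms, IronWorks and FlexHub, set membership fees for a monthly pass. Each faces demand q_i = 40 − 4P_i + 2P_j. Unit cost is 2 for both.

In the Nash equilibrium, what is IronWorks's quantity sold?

IronWorks's profit: π = (P_{IronWorks} − 2)(40 − 4P_{IronWorks} + 2P_{FlexHub}).
∂π/∂P_{IronWorks} = 48 − 8P_{IronWorks} + 2P_{FlexHub} = 0 ⇒ P_{IronWorks} = 6 + 0.25P_{FlexHub}.
By symmetry P_{FlexHub} = P_{IronWorks}; substituting into the reaction function, 0.75P_{IronWorks} = 6 and P_{IronWorks} = 8.
q_{IronWorks} = 40 − 4·8 + 2·8 = 24.

24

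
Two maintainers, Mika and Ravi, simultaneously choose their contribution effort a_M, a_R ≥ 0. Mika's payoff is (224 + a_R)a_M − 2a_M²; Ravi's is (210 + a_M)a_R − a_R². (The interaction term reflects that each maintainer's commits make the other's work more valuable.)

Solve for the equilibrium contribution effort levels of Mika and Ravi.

94, 152

Expanding Mika's payoff: 224a_M + a_Ra_M − 2a_M².
∂π/∂a_M = 224 + a_R − 4a_M = 0, so a_M = 56 + 0.25a_R.
Likewise for Ravi: a_R = 105 + 0.5a_M.
Substituting the second reaction function into the first: a_M = 56 + 0.25(105 + 0.5a_M), which gives 0.875a_M = 82.25 ⇒ a_M = 94.
Then a_R = 105 + 0.5·94 = 152.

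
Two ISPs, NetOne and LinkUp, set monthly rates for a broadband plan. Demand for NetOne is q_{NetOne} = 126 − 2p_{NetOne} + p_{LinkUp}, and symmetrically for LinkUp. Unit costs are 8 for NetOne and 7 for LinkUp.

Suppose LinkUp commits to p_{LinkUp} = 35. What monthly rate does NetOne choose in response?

44.25

NetOne's profit: π = (p_{NetOne} − 8)(126 − 2p_{NetOne} + p_{LinkUp}).
∂π/∂p_{NetOne} = 142 − 4p_{NetOne} + p_{LinkUp} = 0 ⇒ p_{NetOne} = 35.5 + 0.25p_{LinkUp}.
At p_{LinkUp} = 35: p_{NetOne} = 35.5 + 0.25·35 = 44.25.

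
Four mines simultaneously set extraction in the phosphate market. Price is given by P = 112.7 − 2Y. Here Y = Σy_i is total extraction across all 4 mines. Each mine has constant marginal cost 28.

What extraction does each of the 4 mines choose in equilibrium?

8.47

A representative mine's profit is π_i = y_i(112.7 − 2Y) − 28y_i, with Y = y_i + Σ_{j≠i} y_j.
First-order condition: 84.7 − 4y_i − 2Σ_{j≠i} y_j = 0.
Imposing symmetry (y_j = y for all j) turns Σ_{j≠i} y_j into 3y, so 84.7 = 10y and y = 8.47.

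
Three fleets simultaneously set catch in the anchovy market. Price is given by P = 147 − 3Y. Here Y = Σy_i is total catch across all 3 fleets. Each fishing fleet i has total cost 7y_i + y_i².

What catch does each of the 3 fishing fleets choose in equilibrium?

A representative fishing fleet's profit is π_i = y_i(147 − 3Y) − 7y_i − y_i², with Y = y_i + Σ_{j≠i} y_j.
First-order condition: 140 − 8y_i − 3Σ_{j≠i} y_j = 0.
With identical fishing fleets, set every y_j = y: then 140 − 8y − 6y = 0, i.e. y = 140/14 = 10.

10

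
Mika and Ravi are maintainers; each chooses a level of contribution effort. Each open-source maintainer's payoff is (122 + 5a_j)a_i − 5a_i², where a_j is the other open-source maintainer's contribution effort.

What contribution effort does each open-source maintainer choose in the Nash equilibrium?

24.4

Mika's payoff is (122 + 5a_R)a_M − 5a_M².
∂π/∂a_M = 122 + 5a_R − 10a_M = 0, so a_M = 12.2 + 0.5a_R.
The game is symmetric, so in equilibrium a_R = a_M: the reaction function gives 0.5a_M = 12.2, hence a_M = 24.4.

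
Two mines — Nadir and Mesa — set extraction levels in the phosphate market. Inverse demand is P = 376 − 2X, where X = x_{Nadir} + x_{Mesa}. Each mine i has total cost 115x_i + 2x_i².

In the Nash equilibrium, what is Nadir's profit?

2724.84

Mine Nadir's profit: π = x_{Nadir}(376 − 2(x_{Nadir} + x_{Mesa})) − 115x_{Nadir} − 2x_{Nadir}².
∂π/∂x_{Nadir} = 261 − 8x_{Nadir} − 2x_{Mesa} = 0, so x_{Nadir} = 32.625 − 0.25x_{Mesa}.
The game is symmetric, so in equilibrium x_{Mesa} = x_{Nadir}: the reaction function gives 1.25x_{Nadir} = 32.625, hence x_{Nadir} = 26.1.
Price P = 376 − 2·52.2 = 271.6.
Nadir's profit: (271.6 − 115)·26.1 − 2(26.1)² = 2724.84.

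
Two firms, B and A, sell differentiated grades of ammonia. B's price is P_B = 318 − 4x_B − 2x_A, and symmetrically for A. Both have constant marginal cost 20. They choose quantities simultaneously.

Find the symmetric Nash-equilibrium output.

29.8

Firm B's profit: π = x_B(318 − 4x_B − 2x_A) − 20x_B.
∂π/∂x_B = 298 − 8x_B − 2x_A = 0 ⇒ x_B = 37.25 − 0.25x_A.
Setting x_B = x_A in the reaction function: x_B = 37.25 − 0.25x_B, so x_B = 37.25 / 1.25 = 29.8.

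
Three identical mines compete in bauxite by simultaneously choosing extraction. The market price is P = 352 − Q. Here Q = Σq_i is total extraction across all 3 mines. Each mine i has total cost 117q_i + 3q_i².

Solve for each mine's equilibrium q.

23.5

A representative mine's profit is π_i = q_i(352 − Q) − 117q_i − 3q_i², with Q = q_i + Σ_{j≠i} q_j.
First-order condition: 235 − 8q_i − Σ_{j≠i} q_j = 0.
In a symmetric equilibrium every mine chooses the same q, so Σ_{j≠i} q_j = 2q. The condition becomes 235 − 10q = 0, giving q = 235/10 = 23.5.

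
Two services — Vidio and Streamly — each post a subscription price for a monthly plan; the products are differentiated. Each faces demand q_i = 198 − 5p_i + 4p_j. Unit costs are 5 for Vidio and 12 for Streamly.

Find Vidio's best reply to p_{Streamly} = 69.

Vidio's profit: π = (p_{Vidio} − 5)(198 − 5p_{Vidio} + 4p_{Streamly}).
∂π/∂p_{Vidio} = 223 − 10p_{Vidio} + 4p_{Streamly} = 0 ⇒ p_{Vidio} = 22.3 + 0.4p_{Streamly}.
At p_{Streamly} = 69: p_{Vidio} = 22.3 + 0.4·69 = 49.9.

49.9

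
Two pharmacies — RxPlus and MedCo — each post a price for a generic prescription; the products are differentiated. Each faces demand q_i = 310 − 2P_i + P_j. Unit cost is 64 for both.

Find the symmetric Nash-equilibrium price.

RxPlus's profit: π = (P_{RxPlus} − 64)(310 − 2P_{RxPlus} + P_{MedCo}).
∂π/∂P_{RxPlus} = 438 − 4P_{RxPlus} + P_{MedCo} = 0 ⇒ P_{RxPlus} = 109.5 + 0.25P_{MedCo}.
The game is symmetric, so in equilibrium P_{MedCo} = P_{RxPlus}: the reaction function gives 0.75P_{RxPlus} = 109.5, hence P_{RxPlus} = 146.

146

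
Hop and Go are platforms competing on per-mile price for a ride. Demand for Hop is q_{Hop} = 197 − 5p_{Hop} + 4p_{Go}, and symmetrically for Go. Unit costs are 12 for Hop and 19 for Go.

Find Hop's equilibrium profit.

Hop's profit: π = (p_{Hop} − 12)(197 − 5p_{Hop} + 4p_{Go}).
∂π/∂p_{Hop} = 257 − 10p_{Hop} + 4p_{Go} = 0 ⇒ p_{Hop} = 25.7 + 0.4p_{Go}.
Similarly p_{Go} = 29.2 + 0.4p_{Hop}.
Solving the two reaction functions simultaneously: (1 − (0.4)(0.4))p_{Hop} = 25.7 + 0.4·29.2, so 0.84p_{Hop} = 37.38 and p_{Hop} = 44.5.
Then p_{Go} = 29.2 + 0.4·44.5 = 47.
q_{Hop} = 197 − 5·44.5 + 4·47 = 162.5.
Profit = (44.5 − 12)·162.5 = 5281.25.

5281.25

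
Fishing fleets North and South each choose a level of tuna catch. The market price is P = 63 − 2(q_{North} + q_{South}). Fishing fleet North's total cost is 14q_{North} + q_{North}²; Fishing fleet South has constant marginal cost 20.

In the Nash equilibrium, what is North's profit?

Fishing fleet North's profit: π = q_{North}(63 − 2(q_{North} + q_{South})) − 14q_{North} − q_{North}².
∂π/∂q_{North} = 49 − 6q_{North} − 2q_{South} = 0, so q_{North} = 49/6 − (1/3)q_{South}.
For South: ∂π/∂q_{South} = 43 − 4q_{South} − 2q_{North} = 0 ⇒ q_{South} = 10.75 − 0.5q_{North}.
Solving the two reaction functions simultaneously: (1 − (−1/3)(−0.5))q_{North} = 49/6 − (1/3)·10.75, so (5/6)q_{North} = 55/12 and q_{North} = 5.5.
Then q_{South} = 10.75 − 0.5·5.5 = 8.
Price P = 63 − 2·13.5 = 36.
North's profit: (36 − 14)·5.5 − (5.5)² = 90.75.

90.75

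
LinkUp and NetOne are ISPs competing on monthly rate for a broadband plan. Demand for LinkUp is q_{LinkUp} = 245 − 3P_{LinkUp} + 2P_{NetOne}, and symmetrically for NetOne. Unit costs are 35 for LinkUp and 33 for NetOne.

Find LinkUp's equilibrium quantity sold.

LinkUp's profit: π = (P_{LinkUp} − 35)(245 − 3P_{LinkUp} + 2P_{NetOne}).
∂π/∂P_{LinkUp} = 350 − 6P_{LinkUp} + 2P_{NetOne} = 0 ⇒ P_{LinkUp} = 175/3 + (1/3)P_{NetOne}.
Similarly P_{NetOne} = 172/3 + (1/3)P_{LinkUp}.
Plugging P_{NetOne} into LinkUp's best response: P_{LinkUp} = 175/3 + (1/3)(172/3 + (1/3)P_{LinkUp}) ⇒ (8/9)P_{LinkUp} = 697/9, so P_{LinkUp} = 87.125.
Then P_{NetOne} = 172/3 + (1/3)·87.125 = 86.375.
q_{LinkUp} = 245 − 3·87.125 + 2·86.375 = 156.375.

156.375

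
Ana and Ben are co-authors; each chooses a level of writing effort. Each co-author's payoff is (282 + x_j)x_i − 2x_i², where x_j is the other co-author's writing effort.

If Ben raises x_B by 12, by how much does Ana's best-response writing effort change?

3

Ana's payoff is (282 + x_B)x_A − 2x_A².
∂π/∂x_A = 282 + x_B − 4x_A = 0, so x_A = 70.5 + 0.25x_B.
The reaction-function slope is 0.25, so a 12-unit rise in x_B moves x_A by 0.25 × 12 = 3. Ana's best response rises — the actions are strategic complements.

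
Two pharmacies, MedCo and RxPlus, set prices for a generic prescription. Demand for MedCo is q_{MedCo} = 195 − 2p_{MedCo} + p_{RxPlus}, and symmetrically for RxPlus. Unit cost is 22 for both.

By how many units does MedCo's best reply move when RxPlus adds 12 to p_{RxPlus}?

MedCo's profit: π = (p_{MedCo} − 22)(195 − 2p_{MedCo} + p_{RxPlus}).
∂π/∂p_{MedCo} = 239 − 4p_{MedCo} + p_{RxPlus} = 0 ⇒ p_{MedCo} = 59.75 + 0.25p_{RxPlus}.
The reaction-function slope is 0.25, so a 12-unit rise in p_{RxPlus} moves p_{MedCo} by 0.25 × 12 = 3. MedCo's best response rises — the actions are strategic complements.

3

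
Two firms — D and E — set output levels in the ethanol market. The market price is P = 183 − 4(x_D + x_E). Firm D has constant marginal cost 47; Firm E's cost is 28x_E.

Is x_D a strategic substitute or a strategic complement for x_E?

Firm D's profit: π = x_D(183 − 4(x_D + x_E)) − 47x_D.
∂π/∂x_D = 136 − 8x_D − 4x_E = 0, so x_D = 17 − 0.5x_E.
The best-response slope dx_D/dx_E = −0.5 < 0: the reaction function is downward-sloping, so the choices are strategic substitutes.

strategic substitutes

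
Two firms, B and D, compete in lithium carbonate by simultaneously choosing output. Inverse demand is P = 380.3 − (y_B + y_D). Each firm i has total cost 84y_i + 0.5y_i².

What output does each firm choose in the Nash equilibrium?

Firm B's profit: π = y_B(380.3 − (y_B + y_D)) − 84y_B − 0.5y_B².
∂π/∂y_B = 296.3 − 3y_B − y_D = 0, so y_B = 2963/30 − (1/3)y_D.
Setting y_B = y_D in the reaction function: y_B = 2963/30 − (1/3)y_B, so y_B = (2963/30) / (4/3) = 74.075.

74.075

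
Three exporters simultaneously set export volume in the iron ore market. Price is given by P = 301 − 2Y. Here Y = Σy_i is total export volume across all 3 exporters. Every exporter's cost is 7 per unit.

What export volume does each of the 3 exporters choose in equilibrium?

A representative exporter's profit is π_i = y_i(301 − 2Y) − 7y_i, with Y = y_i + Σ_{j≠i} y_j.
First-order condition: 294 − 4y_i − 2Σ_{j≠i} y_j = 0.
With identical exporters, set every y_j = y: then 294 − 4y − 4y = 0, i.e. y = 294/8 = 36.75.

36.75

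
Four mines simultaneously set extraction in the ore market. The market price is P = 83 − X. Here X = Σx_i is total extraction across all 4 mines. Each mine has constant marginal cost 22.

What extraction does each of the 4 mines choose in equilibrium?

A representative mine's profit is π_i = x_i(83 − X) − 22x_i, with X = x_i + Σ_{j≠i} x_j.
First-order condition: 61 − 2x_i − Σ_{j≠i} x_j = 0.
In a symmetric equilibrium every mine chooses the same x, so Σ_{j≠i} x_j = 3x. The condition becomes 61 − 5x = 0, giving x = 61/5 = 12.2.

12.2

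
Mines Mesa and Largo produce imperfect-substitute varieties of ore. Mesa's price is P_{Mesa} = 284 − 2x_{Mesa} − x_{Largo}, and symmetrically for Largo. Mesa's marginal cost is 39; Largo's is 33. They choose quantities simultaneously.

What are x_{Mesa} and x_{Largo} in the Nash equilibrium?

48.6, 50.6

Mine Mesa's profit: π = x_{Mesa}(284 − 2x_{Mesa} − x_{Largo}) − 39x_{Mesa}.
∂π/∂x_{Mesa} = 245 − 4x_{Mesa} − x_{Largo} = 0 ⇒ x_{Mesa} = 61.25 − 0.25x_{Largo}.
Similarly x_{Largo} = 62.75 − 0.25x_{Mesa}.
Solving the two reaction functions simultaneously: (1 − (−0.25)(−0.25))x_{Mesa} = 61.25 − 0.25·62.75, so 0.9375x_{Mesa} = 45.5625 and x_{Mesa} = 48.6.
Then x_{Largo} = 62.75 − 0.25·48.6 = 50.6.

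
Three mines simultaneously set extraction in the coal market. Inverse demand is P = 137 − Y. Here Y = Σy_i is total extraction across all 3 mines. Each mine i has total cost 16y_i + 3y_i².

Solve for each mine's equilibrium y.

A representative mine's profit is π_i = y_i(137 − Y) − 16y_i − 3y_i², with Y = y_i + Σ_{j≠i} y_j.
First-order condition: 121 − 8y_i − Σ_{j≠i} y_j = 0.
Imposing symmetry (y_j = y for all j) turns Σ_{j≠i} y_j into 2y, so 121 = 10y and y = 12.1.

12.1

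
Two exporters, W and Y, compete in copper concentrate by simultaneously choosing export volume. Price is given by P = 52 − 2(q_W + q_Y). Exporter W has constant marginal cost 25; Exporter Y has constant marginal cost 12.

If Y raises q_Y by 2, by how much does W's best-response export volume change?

-1

Exporter W's profit: π = q_W(52 − 2(q_W + q_Y)) − 25q_W.
∂π/∂q_W = 27 − 4q_W − 2q_Y = 0, so q_W = 6.75 − 0.5q_Y.
The reaction-function slope is −0.5, so a 2-unit rise in q_Y moves q_W by −0.5 × 2 = −1. W's best response falls — the actions are strategic substitutes.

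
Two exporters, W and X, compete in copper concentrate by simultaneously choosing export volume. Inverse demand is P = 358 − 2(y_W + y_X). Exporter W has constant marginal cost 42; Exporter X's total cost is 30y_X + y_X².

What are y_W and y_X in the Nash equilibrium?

Exporter W's profit: π = y_W(358 − 2(y_W + y_X)) − 42y_W.
∂π/∂y_W = 316 − 4y_W − 2y_X = 0, so y_W = 79 − 0.5y_X.
For X: ∂π/∂y_X = 328 − 6y_X − 2y_W = 0 ⇒ y_X = 164/3 − (1/3)y_W.
Solving the two reaction functions simultaneously: (1 − (−0.5)(−1/3))y_W = 79 − 0.5·(164/3), so (5/6)y_W = 155/3 and y_W = 62.
Then y_X = 164/3 − (1/3)·62 = 34.

62, 34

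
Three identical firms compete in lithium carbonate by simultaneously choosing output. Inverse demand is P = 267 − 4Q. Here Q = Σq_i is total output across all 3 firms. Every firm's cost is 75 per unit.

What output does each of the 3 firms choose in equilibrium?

A representative firm's profit is π_i = q_i(267 − 4Q) − 75q_i, with Q = q_i + Σ_{j≠i} q_j.
First-order condition: 192 − 8q_i − 4Σ_{j≠i} q_j = 0.
In a symmetric equilibrium every firm chooses the same q, so Σ_{j≠i} q_j = 2q. The condition becomes 192 − 16q = 0, giving q = 192/16 = 12.

12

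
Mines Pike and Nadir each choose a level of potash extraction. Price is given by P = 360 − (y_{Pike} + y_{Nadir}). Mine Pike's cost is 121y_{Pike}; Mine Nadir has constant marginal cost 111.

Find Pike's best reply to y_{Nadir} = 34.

102.5

Mine Pike's profit: π = y_{Pike}(360 − (y_{Pike} + y_{Nadir})) − 121y_{Pike}.
∂π/∂y_{Pike} = 239 − 2y_{Pike} − y_{Nadir} = 0, so y_{Pike} = 119.5 − 0.5y_{Nadir}.
At y_{Nadir} = 34: y_{Pike} = 119.5 − 0.5·34 = 102.5.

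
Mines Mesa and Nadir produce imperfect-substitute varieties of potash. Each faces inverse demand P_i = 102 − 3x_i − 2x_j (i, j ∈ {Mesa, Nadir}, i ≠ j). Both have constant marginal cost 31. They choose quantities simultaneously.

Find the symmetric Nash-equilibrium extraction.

8.875

Mine Mesa's profit: π = x_{Mesa}(102 − 3x_{Mesa} − 2x_{Nadir}) − 31x_{Mesa}.
∂π/∂x_{Mesa} = 71 − 6x_{Mesa} − 2x_{Nadir} = 0 ⇒ x_{Mesa} = 71/6 − (1/3)x_{Nadir}.
Setting x_{Mesa} = x_{Nadir} in the reaction function: x_{Mesa} = 71/6 − (1/3)x_{Mesa}, so x_{Mesa} = (71/6) / (4/3) = 8.875.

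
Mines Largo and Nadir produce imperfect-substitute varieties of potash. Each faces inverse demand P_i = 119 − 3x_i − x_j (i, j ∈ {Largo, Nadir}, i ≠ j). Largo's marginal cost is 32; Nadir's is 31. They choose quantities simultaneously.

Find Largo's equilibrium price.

69.2

Mine Largo's profit: π = x_{Largo}(119 − 3x_{Largo} − x_{Nadir}) − 32x_{Largo}.
∂π/∂x_{Largo} = 87 − 6x_{Largo} − x_{Nadir} = 0 ⇒ x_{Largo} = 14.5 − (1/6)x_{Nadir}.
Similarly x_{Nadir} = 44/3 − (1/6)x_{Largo}.
Substituting the second reaction function into the first: x_{Largo} = 14.5 − (1/6)(44/3 − (1/6)x_{Largo}), which gives (35/36)x_{Largo} = 217/18 ⇒ x_{Largo} = 12.4.
Then x_{Nadir} = 44/3 − (1/6)·12.4 = 12.6.
P_{Largo} = 119 − 3·12.4 − 12.6 = 69.2.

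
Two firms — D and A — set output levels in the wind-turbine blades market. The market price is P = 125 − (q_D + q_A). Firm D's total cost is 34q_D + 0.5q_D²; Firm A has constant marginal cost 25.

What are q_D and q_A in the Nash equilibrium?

16.4, 41.8

Firm D's profit: π = q_D(125 − (q_D + q_A)) − 34q_D − 0.5q_D².
∂π/∂q_D = 91 − 3q_D − q_A = 0, so q_D = 91/3 − (1/3)q_A.
For A: ∂π/∂q_A = 100 − 2q_A − q_D = 0 ⇒ q_A = 50 − 0.5q_D.
Solving the two reaction functions simultaneously: (1 − (−1/3)(−0.5))q_D = 91/3 − (1/3)·50, so (5/6)q_D = 41/3 and q_D = 16.4.
Then q_A = 50 − 0.5·16.4 = 41.8.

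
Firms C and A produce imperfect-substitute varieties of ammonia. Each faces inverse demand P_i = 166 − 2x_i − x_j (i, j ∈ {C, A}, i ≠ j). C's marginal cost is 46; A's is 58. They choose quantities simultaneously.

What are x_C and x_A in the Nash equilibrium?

24.8, 20.8

Firm C's profit: π = x_C(166 − 2x_C − x_A) − 46x_C.
∂π/∂x_C = 120 − 4x_C − x_A = 0 ⇒ x_C = 30 − 0.25x_A.
Similarly x_A = 27 − 0.25x_C.
Substituting the second reaction function into the first: x_C = 30 − 0.25(27 − 0.25x_C), which gives 0.9375x_C = 23.25 ⇒ x_C = 24.8.
Then x_A = 27 − 0.25·24.8 = 20.8.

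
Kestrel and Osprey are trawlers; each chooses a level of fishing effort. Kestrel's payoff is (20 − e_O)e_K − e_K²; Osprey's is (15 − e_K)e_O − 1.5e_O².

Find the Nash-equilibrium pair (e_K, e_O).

Expanding Kestrel's payoff: 20e_K − e_Oe_K − e_K².
∂π/∂e_K = 20 − e_O − 2e_K = 0, so e_K = 10 − 0.5e_O.
Likewise for Osprey: e_O = 5 − (1/3)e_K.
Substituting the second reaction function into the first: e_K = 10 − 0.5(5 − (1/3)e_K), which gives (5/6)e_K = 7.5 ⇒ e_K = 9.
Then e_O = 5 − (1/3)·9 = 2.

9, 2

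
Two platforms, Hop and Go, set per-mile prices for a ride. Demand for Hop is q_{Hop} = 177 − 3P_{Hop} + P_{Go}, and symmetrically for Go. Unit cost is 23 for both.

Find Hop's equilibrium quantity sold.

78.6

Hop's profit: π = (P_{Hop} − 23)(177 − 3P_{Hop} + P_{Go}).
∂π/∂P_{Hop} = 246 − 6P_{Hop} + P_{Go} = 0 ⇒ P_{Hop} = 41 + (1/6)P_{Go}.
Setting P_{Hop} = P_{Go} in the reaction function: P_{Hop} = 41 + (1/6)P_{Hop}, so P_{Hop} = 41 / (5/6) = 49.2.
q_{Hop} = 177 − 3·49.2 + 49.2 = 78.6.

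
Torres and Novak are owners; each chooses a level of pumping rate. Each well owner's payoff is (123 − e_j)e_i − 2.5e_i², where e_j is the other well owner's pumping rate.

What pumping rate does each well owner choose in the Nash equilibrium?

20.5

Torres's payoff is (123 − e_N)e_T − 2.5e_T².
∂π/∂e_T = 123 − e_N − 5e_T = 0, so e_T = 24.6 − 0.2e_N.
By symmetry e_N = e_T; substituting into the reaction function, 1.2e_T = 24.6 and e_T = 20.5.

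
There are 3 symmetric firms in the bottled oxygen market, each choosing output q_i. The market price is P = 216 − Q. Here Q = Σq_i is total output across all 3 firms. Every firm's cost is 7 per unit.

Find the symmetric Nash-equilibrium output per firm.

A representative firm's profit is π_i = q_i(216 − Q) − 7q_i, with Q = q_i + Σ_{j≠i} q_j.
First-order condition: 209 − 2q_i − Σ_{j≠i} q_j = 0.
In a symmetric equilibrium every firm chooses the same q, so Σ_{j≠i} q_j = 2q. The condition becomes 209 − 4q = 0, giving q = 209/4 = 52.25.

52.25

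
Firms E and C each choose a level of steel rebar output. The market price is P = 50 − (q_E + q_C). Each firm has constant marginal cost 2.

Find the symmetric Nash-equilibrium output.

16

Firm E's profit: π = q_E(50 − (q_E + q_C)) − 2q_E.
∂π/∂q_E = 48 − 2q_E − q_C = 0, so q_E = 24 − 0.5q_C.
Setting q_E = q_C in the reaction function: q_E = 24 − 0.5q_E, so q_E = 24 / 1.5 = 16.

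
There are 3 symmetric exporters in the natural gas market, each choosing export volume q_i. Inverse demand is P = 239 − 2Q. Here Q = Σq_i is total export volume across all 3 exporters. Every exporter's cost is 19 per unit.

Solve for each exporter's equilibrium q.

27.5

A representative exporter's profit is π_i = q_i(239 − 2Q) − 19q_i, with Q = q_i + Σ_{j≠i} q_j.
First-order condition: 220 − 4q_i − 2Σ_{j≠i} q_j = 0.
Imposing symmetry (q_j = q for all j) turns Σ_{j≠i} q_j into 2q, so 220 = 8q and q = 27.5.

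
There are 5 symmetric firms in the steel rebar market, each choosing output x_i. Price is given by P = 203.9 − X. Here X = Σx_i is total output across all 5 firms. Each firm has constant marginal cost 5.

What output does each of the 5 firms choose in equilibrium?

33.15

A representative firm's profit is π_i = x_i(203.9 − X) − 5x_i, with X = x_i + Σ_{j≠i} x_j.
First-order condition: 198.9 − 2x_i − Σ_{j≠i} x_j = 0.
Imposing symmetry (x_j = x for all j) turns Σ_{j≠i} x_j into 4x, so 198.9 = 6x and x = 33.15.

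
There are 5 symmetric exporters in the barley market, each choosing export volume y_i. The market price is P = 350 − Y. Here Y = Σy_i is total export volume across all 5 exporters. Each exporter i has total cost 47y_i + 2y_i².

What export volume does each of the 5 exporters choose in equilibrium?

A representative exporter's profit is π_i = y_i(350 − Y) − 47y_i − 2y_i², with Y = y_i + Σ_{j≠i} y_j.
First-order condition: 303 − 6y_i − Σ_{j≠i} y_j = 0.
In a symmetric equilibrium every exporter chooses the same y, so Σ_{j≠i} y_j = 4y. The condition becomes 303 − 10y = 0, giving y = 303/10 = 30.3.

30.3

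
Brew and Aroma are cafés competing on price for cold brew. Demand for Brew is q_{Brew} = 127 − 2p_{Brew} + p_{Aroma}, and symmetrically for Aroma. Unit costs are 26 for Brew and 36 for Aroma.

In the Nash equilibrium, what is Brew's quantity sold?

70

Brew's profit: π = (p_{Brew} − 26)(127 − 2p_{Brew} + p_{Aroma}).
∂π/∂p_{Brew} = 179 − 4p_{Brew} + p_{Aroma} = 0 ⇒ p_{Brew} = 44.75 + 0.25p_{Aroma}.
Similarly p_{Aroma} = 49.75 + 0.25p_{Brew}.
Solving the two reaction functions simultaneously: (1 − (0.25)(0.25))p_{Brew} = 44.75 + 0.25·49.75, so 0.9375p_{Brew} = 57.1875 and p_{Brew} = 61.
Then p_{Aroma} = 49.75 + 0.25·61 = 65.
q_{Brew} = 127 − 2·61 + 65 = 70.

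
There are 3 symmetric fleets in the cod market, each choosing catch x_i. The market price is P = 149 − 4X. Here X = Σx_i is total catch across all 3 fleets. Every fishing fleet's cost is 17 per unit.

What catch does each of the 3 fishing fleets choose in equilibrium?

A representative fishing fleet's profit is π_i = x_i(149 − 4X) − 17x_i, with X = x_i + Σ_{j≠i} x_j.
First-order condition: 132 − 8x_i − 4Σ_{j≠i} x_j = 0.
Imposing symmetry (x_j = x for all j) turns Σ_{j≠i} x_j into 2x, so 132 = 16x and x = 8.25.

8.25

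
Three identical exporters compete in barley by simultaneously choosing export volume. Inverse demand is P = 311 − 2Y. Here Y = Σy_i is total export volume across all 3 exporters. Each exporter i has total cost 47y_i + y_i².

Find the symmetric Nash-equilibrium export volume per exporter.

26.4

A representative exporter's profit is π_i = y_i(311 − 2Y) − 47y_i − y_i², with Y = y_i + Σ_{j≠i} y_j.
First-order condition: 264 − 6y_i − 2Σ_{j≠i} y_j = 0.
Imposing symmetry (y_j = y for all j) turns Σ_{j≠i} y_j into 2y, so 264 = 10y and y = 26.4.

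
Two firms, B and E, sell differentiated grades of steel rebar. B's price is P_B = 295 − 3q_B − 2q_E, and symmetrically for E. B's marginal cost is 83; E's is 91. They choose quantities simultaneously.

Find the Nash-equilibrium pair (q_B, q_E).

Firm B's profit: π = q_B(295 − 3q_B − 2q_E) − 83q_B.
∂π/∂q_B = 212 − 6q_B − 2q_E = 0 ⇒ q_B = 106/3 − (1/3)q_E.
Similarly q_E = 34 − (1/3)q_B.
Plugging q_E into B's best response: q_B = 106/3 − (1/3)(34 − (1/3)q_B) ⇒ (8/9)q_B = 24, so q_B = 27.
Then q_E = 34 − (1/3)·27 = 25.

27, 25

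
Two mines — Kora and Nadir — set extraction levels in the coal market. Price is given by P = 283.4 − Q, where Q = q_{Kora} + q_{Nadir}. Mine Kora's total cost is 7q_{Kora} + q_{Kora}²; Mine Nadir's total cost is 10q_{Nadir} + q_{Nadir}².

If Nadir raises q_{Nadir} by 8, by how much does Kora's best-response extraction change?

-2

Mine Kora's profit: π = q_{Kora}(283.4 − (q_{Kora} + q_{Nadir})) − 7q_{Kora} − q_{Kora}².
∂π/∂q_{Kora} = 276.4 − 4q_{Kora} − q_{Nadir} = 0, so q_{Kora} = 69.1 − 0.25q_{Nadir}.
The reaction-function slope is −0.25, so an 8-unit rise in q_{Nadir} moves q_{Kora} by −0.25 × 8 = −2. Kora's best response falls — the actions are strategic substitutes.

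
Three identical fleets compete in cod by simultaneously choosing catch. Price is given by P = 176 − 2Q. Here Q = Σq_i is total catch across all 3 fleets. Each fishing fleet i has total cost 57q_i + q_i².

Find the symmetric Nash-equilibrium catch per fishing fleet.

11.9

A representative fishing fleet's profit is π_i = q_i(176 − 2Q) − 57q_i − q_i², with Q = q_i + Σ_{j≠i} q_j.
First-order condition: 119 − 6q_i − 2Σ_{j≠i} q_j = 0.
Imposing symmetry (q_j = q for all j) turns Σ_{j≠i} q_j into 2q, so 119 = 10q and q = 11.9.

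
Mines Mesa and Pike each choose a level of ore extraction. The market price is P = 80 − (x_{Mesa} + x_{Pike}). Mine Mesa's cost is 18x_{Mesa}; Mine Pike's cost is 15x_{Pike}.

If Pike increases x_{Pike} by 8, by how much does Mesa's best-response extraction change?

-4

Mine Mesa's profit: π = x_{Mesa}(80 − (x_{Mesa} + x_{Pike})) − 18x_{Mesa}.
∂π/∂x_{Mesa} = 62 − 2x_{Mesa} − x_{Pike} = 0, so x_{Mesa} = 31 − 0.5x_{Pike}.
The reaction-function slope is −0.5, so an 8-unit rise in x_{Pike} moves x_{Mesa} by −0.5 × 8 = −4. Mesa's best response falls — the actions are strategic substitutes.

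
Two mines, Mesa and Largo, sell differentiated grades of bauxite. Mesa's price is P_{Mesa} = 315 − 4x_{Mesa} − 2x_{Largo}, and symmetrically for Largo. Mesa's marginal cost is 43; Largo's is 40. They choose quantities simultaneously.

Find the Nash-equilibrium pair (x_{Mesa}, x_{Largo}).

Mine Mesa's profit: π = x_{Mesa}(315 − 4x_{Mesa} − 2x_{Largo}) − 43x_{Mesa}.
∂π/∂x_{Mesa} = 272 − 8x_{Mesa} − 2x_{Largo} = 0 ⇒ x_{Mesa} = 34 − 0.25x_{Largo}.
Similarly x_{Largo} = 34.375 − 0.25x_{Mesa}.
Substituting the second reaction function into the first: x_{Mesa} = 34 − 0.25(34.375 − 0.25x_{Mesa}), which gives 0.9375x_{Mesa} = 813/32 ⇒ x_{Mesa} = 27.1.
Then x_{Largo} = 34.375 − 0.25·27.1 = 27.6.

27.1, 27.6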